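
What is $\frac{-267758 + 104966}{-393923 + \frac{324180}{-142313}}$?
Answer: $\frac{23167417896}{56060688079} \approx 0.41326$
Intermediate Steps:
$\frac{-267758 + 104966}{-393923 + \frac{324180}{-142313}} = - \frac{162792}{-393923 + 324180 \left(- \frac{1}{142313}\right)} = - \frac{162792}{-393923 - \frac{324180}{142313}} = - \frac{162792}{- \frac{56060688079}{142313}} = \left(-162792\right) \left(- \frac{142313}{56060688079}\right) = \frac{23167417896}{56060688079}$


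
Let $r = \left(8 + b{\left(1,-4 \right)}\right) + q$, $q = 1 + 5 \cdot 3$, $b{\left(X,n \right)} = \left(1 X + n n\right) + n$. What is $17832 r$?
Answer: $659784$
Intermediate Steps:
$b{\left(X,n \right)} = X + n + n^{2}$ ($b{\left(X,n \right)} = \left(X + n^{2}\right) + n = X + n + n^{2}$)
$q = 16$ ($q = 1 + 15 = 16$)
$r = 37$ ($r = \left(8 + \left(1 - 4 + \left(-4\right)^{2}\right)\right) + 16 = \left(8 + \left(1 - 4 + 16\right)\right) + 16 = \left(8 + 13\right) + 16 = 21 + 16 = 37$)
$17832 r = 17832 \cdot 37 = 659784$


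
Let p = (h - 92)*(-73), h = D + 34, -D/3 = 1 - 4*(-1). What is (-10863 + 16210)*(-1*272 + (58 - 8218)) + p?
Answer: -45080575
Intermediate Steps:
D = -15 (D = -3*(1 - 4*(-1)) = -3*(1 + 4) = -3*5 = -15)
h = 19 (h = -15 + 34 = 19)
p = 5329 (p = (19 - 92)*(-73) = -73*(-73) = 5329)
(-10863 + 16210)*(-1*272 + (58 - 8218)) + p = (-10863 + 16210)*(-1*272 + (58 - 8218)) + 5329 = 5347*(-272 - 8160) + 5329 = 5347*(-8432) + 5329 = -45085904 + 5329 = -45080575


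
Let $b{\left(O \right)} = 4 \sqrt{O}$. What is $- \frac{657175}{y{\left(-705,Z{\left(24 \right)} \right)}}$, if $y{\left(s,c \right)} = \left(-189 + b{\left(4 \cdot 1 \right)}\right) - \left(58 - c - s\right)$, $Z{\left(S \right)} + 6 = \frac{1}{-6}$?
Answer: $\frac{3943050}{5701} \approx 691.64$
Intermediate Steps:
$Z{\left(S \right)} = - \frac{37}{6}$ ($Z{\left(S \right)} = -6 + \frac{1}{-6} = -6 - \frac{1}{6} = - \frac{37}{6}$)
$y{\left(s,c \right)} = -239 + c + s$ ($y{\left(s,c \right)} = \left(-189 + 4 \sqrt{4 \cdot 1}\right) - \left(58 - c - s\right) = \left(-189 + 4 \sqrt{4}\right) - \left(58 - c - s\right) = \left(-189 + 4 \cdot 2\right) + \left(-58 + c + s\right) = \left(-189 + 8\right) + \left(-58 + c + s\right) = -181 + \left(-58 + c + s\right) = -239 + c + s$)
$- \frac{657175}{y{\left(-705,Z{\left(24 \right)} \right)}} = - \frac{657175}{-239 - \frac{37}{6} - 705} = - \frac{657175}{- \frac{5701}{6}} = \left(-657175\right) \left(- \frac{6}{5701}\right) = \frac{3943050}{5701}$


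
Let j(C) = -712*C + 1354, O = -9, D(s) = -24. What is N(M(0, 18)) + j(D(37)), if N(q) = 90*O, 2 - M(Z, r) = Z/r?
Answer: 17632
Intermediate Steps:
M(Z, r) = 2 - Z/r
N(q) = -810 (N(q) = 90*(-9) = -810)
j(C) = 1354 - 712*C
N(M(0, 18)) + j(D(37)) = -810 + (1354 - 712*(-24)) = -810 + (1354 + 17088) = -810 + 18442 = 17632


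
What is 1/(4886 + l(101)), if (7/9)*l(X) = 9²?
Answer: 7/34931 ≈ 0.00020040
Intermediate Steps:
l(X) = 729/7 (l(X) = (9/7)*9² = (9/7)*81 = 729/7)
1/(4886 + l(101)) = 1/(4886 + 729/7) = 1/(34931/7) = 7/34931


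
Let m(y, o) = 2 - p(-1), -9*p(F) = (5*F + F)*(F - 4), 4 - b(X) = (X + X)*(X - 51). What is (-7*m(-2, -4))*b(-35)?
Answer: 673792/3 ≈ 2.2460e+5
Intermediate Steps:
b(X) = 4 - 2*X*(-51 + X) (b(X) = 4 - (X + X)*(X - 51) = 4 - 2*X*(-51 + X))
p(F) = -2*F*(-4 + F)/3 (p(F) = -(5*F + F)*(F - 4)/9 = -6*F*(-4 + F)/9 = -2*F*(-4 + F)/3)
m(y, o) = 16/3 (m(y, o) = 2 - 2*(-1)*(4 - 1*(-1))/3 = 2 - 2*(-1)*(4 + 1)/3 = 2 - 2*(-1)*5/3 = 2 - 1*(-10/3) = 2 + 10/3 = 16/3)
(-7*m(-2, -4))*b(-35) = (-7*16/3)*(4 - 2*(-35)² + 102*(-35)) = -112*(4 - 2*1225 - 3570)/3 = -112*(4 - 2450 - 3570)/3 = -112/3*(-6016) = 673792/3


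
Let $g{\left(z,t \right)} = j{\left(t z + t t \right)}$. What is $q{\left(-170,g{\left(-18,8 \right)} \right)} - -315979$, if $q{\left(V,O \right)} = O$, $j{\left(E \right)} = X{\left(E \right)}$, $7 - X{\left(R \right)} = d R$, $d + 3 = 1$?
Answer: $315826$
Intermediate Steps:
$d = -2$ ($d = -3 + 1 = -2$)
$X{\left(R \right)} = 7 + 2 R$ ($X{\left(R \right)} = 7 - - 2 R = 7 + 2 R$)
$j{\left(E \right)} = 7 + 2 E$
$g{\left(z,t \right)} = 7 + 2 t^{2} + 2 t z$ ($g{\left(z,t \right)} = 7 + 2 \left(t z + t t\right) = 7 + 2 \left(t z + t^{2}\right) = 7 + 2 \left(t^{2} + t z\right) = 7 + \left(2 t^{2} + 2 t z\right) = 7 + 2 t^{2} + 2 t z$)
$q{\left(-170,g{\left(-18,8 \right)} \right)} - -315979 = \left(7 + 2 \cdot 8 \left(8 - 18\right)\right) - -315979 = \left(7 + 2 \cdot 8 \left(-10\right)\right) + 315979 = \left(7 - 160\right) + 315979 = -153 + 315979 = 315826$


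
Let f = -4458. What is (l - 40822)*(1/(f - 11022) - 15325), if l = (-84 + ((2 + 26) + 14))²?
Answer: 4632884218529/7740 ≈ 5.9856e+8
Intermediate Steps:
l = 1764 (l = (-84 + (28 + 14))² = (-84 + 42)² = (-42)² = 1764)
(l - 40822)*(1/(f - 11022) - 15325) = (1764 - 40822)*(1/(-4458 - 11022) - 15325) = -39058*(1/(-15480) - 15325) = -39058*(-1/15480 - 15325) = -39058*(-237231001/15480) = 4632884218529/7740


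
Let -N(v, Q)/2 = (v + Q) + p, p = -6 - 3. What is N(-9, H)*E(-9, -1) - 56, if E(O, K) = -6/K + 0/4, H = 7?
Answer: 76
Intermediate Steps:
E(O, K) = -6/K (E(O, K) = -6/K + 0*(¼) = -6/K + 0 = -6/K)
p = -9
N(v, Q) = 18 - 2*Q - 2*v (N(v, Q) = -2*((v + Q) - 9) = -2*((Q + v) - 9) = -2*(-9 + Q + v) = 18 - 2*Q - 2*v)
N(-9, H)*E(-9, -1) - 56 = (18 - 2*7 - 2*(-9))*(-6/(-1)) - 56 = (18 - 14 + 18)*(-6*(-1)) - 56 = 22*6 - 56 = 132 - 56 = 76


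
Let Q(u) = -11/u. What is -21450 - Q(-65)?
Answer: -1394261/65 ≈ -21450.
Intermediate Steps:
-21450 - Q(-65) = -21450 - (-11)/(-65) = -21450 - (-11)*(-1)/65 = -21450 - 1*11/65 = -21450 - 11/65 = -1394261/65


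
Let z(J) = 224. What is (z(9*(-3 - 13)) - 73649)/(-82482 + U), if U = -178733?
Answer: 165/587 ≈ 0.28109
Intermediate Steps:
(z(9*(-3 - 13)) - 73649)/(-82482 + U) = (224 - 73649)/(-82482 - 178733) = -73425/(-261215) = -73425*(-1/261215) = 165/587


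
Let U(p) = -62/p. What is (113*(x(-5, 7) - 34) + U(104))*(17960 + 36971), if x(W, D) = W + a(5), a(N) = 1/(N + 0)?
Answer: -62626778169/260 ≈ -2.4087e+8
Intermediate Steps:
a(N) = 1/N
x(W, D) = ⅕ + W (x(W, D) = W + 1/5 = W + ⅕ = ⅕ + W)
(113*(x(-5, 7) - 34) + U(104))*(17960 + 36971) = (113*((⅕ - 5) - 34) - 62/104)*(17960 + 36971) = (113*(-24/5 - 34) - 62*1/104)*54931 = (113*(-194/5) - 31/52)*54931 = (-21922/5 - 31/52)*54931 = -1140099/260*54931 = -62626778169/260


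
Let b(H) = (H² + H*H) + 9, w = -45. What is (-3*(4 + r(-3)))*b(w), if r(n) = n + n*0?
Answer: -12177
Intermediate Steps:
r(n) = n (r(n) = n + 0 = n)
b(H) = 9 + 2*H² (b(H) = (H² + H²) + 9 = 2*H² + 9 = 9 + 2*H²)
(-3*(4 + r(-3)))*b(w) = (-3*(4 - 3))*(9 + 2*(-45)²) = (-3*1)*(9 + 2*2025) = -3*(9 + 4050) = -3*4059 = -12177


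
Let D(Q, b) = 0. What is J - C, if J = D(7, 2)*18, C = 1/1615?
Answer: -1/1615 ≈ -0.00061920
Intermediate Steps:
C = 1/1615 ≈ 0.00061920
J = 0 (J = 0*18 = 0)
J - C = 0 - 1*1/1615 = 0 - 1/1615 = -1/1615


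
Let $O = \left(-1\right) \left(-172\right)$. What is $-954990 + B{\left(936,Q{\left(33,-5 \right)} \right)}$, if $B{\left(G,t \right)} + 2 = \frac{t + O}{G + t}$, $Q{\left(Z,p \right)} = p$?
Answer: $- \frac{889097385}{931} \approx -9.5499 \cdot 10^{5}$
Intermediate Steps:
$O = 172$
$B{\left(G,t \right)} = -2 + \frac{172 + t}{G + t}$ ($B{\left(G,t \right)} = -2 + \frac{t + 172}{G + t} = -2 + \frac{172 + t}{G + t}$)
$-954990 + B{\left(936,Q{\left(33,-5 \right)} \right)} = -954990 + \frac{172 - -5 - 1872}{936 - 5} = -954990 + \frac{172 + 5 - 1872}{931} = -954990 + \frac{1}{931} \left(-1695\right) = -954990 - \frac{1695}{931} = - \frac{889097385}{931}$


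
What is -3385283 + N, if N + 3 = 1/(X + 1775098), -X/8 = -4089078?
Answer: -116750802458491/34487722 ≈ -3.3853e+6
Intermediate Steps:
X = 32712624 (X = -8*(-4089078) = 32712624)
N = -103463165/34487722 (N = -3 + 1/(32712624 + 1775098) = -3 + 1/34487722 = -103463165/34487722 ≈ -3.0000)
-3385283 + N = -3385283 - 103463165/34487722 = -116750802458491/34487722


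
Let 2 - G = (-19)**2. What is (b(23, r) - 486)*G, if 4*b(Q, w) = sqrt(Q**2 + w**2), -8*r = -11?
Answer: 174474 - 359*sqrt(33977)/32 ≈ 1.7241e+5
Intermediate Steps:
r = 11/8 (r = -1/8*(-11) = 11/8 ≈ 1.3750)
b(Q, w) = sqrt(Q**2 + w**2)/4
G = -359 (G = 2 - 1*(-19)**2 = 2 - 1*361 = 2 - 361 = -359)
(b(23, r) - 486)*G = (sqrt(23**2 + (11/8)**2)/4 - 486)*(-359) = (sqrt(529 + 121/64)/4 - 486)*(-359) = (sqrt(33977/64)/4 - 486)*(-359) = ((sqrt(33977)/8)/4 - 486)*(-359) = (sqrt(33977)/32 - 486)*(-359) = (-486 + sqrt(33977)/32)*(-359) = 174474 - 359*sqrt(33977)/32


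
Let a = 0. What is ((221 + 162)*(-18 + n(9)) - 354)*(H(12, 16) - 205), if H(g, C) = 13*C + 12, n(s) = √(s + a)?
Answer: -91485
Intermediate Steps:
n(s) = √s (n(s) = √(s + 0) = √s)
H(g, C) = 12 + 13*C
((221 + 162)*(-18 + n(9)) - 354)*(H(12, 16) - 205) = ((221 + 162)*(-18 + √9) - 354)*((12 + 13*16) - 205) = (383*(-18 + 3) - 354)*((12 + 208) - 205) = (383*(-15) - 354)*(220 - 205) = (-5745 - 354)*15 = -6099*15 = -91485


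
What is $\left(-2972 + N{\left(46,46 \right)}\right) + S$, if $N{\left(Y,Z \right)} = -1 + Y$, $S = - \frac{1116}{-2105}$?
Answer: $- \frac{6160219}{2105} \approx -2926.5$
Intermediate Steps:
$S = \frac{1116}{2105}$ ($S = \left(-1116\right) \left(- \frac{1}{2105}\right) = \frac{1116}{2105} \approx 0.53017$)
$\left(-2972 + N{\left(46,46 \right)}\right) + S = \left(-2972 + \left(-1 + 46\right)\right) + \frac{1116}{2105} = \left(-2972 + 45\right) + \frac{1116}{2105} = -2927 + \frac{1116}{2105} = - \frac{6160219}{2105}$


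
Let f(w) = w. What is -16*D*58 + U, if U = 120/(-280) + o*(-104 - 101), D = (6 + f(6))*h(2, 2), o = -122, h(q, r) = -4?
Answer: 486875/7 ≈ 69554.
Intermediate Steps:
D = -48 (D = (6 + 6)*(-4) = 12*(-4) = -48)
U = 175067/7 (U = 120/(-280) - 122*(-104 - 101) = 120*(-1/280) - 122*(-205) = -3/7 + 25010 = 175067/7 ≈ 25010.)
-16*D*58 + U = -16*(-48)*58 + 175067/7 = 768*58 + 175067/7 = 44544 + 175067/7 = 486875/7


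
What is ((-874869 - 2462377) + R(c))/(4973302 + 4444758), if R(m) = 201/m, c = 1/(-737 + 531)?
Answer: -844663/2354515 ≈ -0.35874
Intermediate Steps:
c = -1/206 (c = 1/(-206) = -1/206 ≈ -0.0048544)
((-874869 - 2462377) + R(c))/(4973302 + 4444758) = ((-874869 - 2462377) + 201/(-1/206))/(4973302 + 4444758) = (-3337246 + 201*(-206))/9418060 = (-3337246 - 41406)*(1/9418060) = -3378652*1/9418060 = -844663/2354515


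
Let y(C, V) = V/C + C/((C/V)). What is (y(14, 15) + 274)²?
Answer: 16491721/196 ≈ 84141.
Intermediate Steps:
y(C, V) = V + V/C (y(C, V) = V/C + C*(V/C) = V/C + V = V + V/C)
(y(14, 15) + 274)² = ((15 + 15/14) + 274)² = (225/14 + 274)² = (4061/14)² = 16491721/196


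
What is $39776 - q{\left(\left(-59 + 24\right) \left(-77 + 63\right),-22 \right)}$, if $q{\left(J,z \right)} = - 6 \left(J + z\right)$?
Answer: $42584$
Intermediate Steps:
$q{\left(J,z \right)} = - 6 J - 6 z$
$39776 - q{\left(\left(-59 + 24\right) \left(-77 + 63\right),-22 \right)} = 39776 - \left(- 6 \left(-59 + 24\right) \left(-77 + 63\right) - -132\right) = 39776 - \left(- 6 \left(\left(-35\right) \left(-14\right)\right) + 132\right) = 39776 - \left(\left(-6\right) 490 + 132\right) = 39776 - \left(-2940 + 132\right) = 39776 - -2808 = 39776 + 2808 = 42584$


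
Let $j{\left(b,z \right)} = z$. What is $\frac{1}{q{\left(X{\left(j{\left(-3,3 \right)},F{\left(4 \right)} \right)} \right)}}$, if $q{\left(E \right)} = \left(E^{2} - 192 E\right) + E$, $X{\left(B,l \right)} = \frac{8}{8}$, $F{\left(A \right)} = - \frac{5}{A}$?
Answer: $- \frac{1}{190} \approx -0.0052632$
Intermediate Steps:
$X{\left(B,l \right)} = 1$ ($X{\left(B,l \right)} = 8 \cdot \frac{1}{8} = 1$)
$q{\left(E \right)} = E^{2} - 191 E$
$\frac{1}{q{\left(X{\left(j{\left(-3,3 \right)},F{\left(4 \right)} \right)} \right)}} = \frac{1}{1 \left(-191 + 1\right)} = \frac{1}{1 \left(-190\right)} = \frac{1}{-190} = - \frac{1}{190}$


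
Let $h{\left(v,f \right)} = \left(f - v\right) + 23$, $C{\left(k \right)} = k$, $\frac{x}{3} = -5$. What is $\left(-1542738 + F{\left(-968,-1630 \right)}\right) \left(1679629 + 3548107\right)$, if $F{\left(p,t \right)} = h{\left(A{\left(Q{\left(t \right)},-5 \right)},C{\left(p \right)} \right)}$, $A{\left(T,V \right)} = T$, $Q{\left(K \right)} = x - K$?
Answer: $-8078409985328$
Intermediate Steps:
$x = -15$ ($x = 3 \left(-5\right) = -15$)
$Q{\left(K \right)} = -15 - K$
$h{\left(v,f \right)} = 23 + f - v$
$F{\left(p,t \right)} = 38 + p + t$ ($F{\left(p,t \right)} = 23 + p - \left(-15 - t\right) = 23 + p + \left(15 + t\right) = 38 + p + t$)
$\left(-1542738 + F{\left(-968,-1630 \right)}\right) \left(1679629 + 3548107\right) = \left(-1542738 - 2560\right) \left(1679629 + 3548107\right) = \left(-1542738 - 2560\right) 5227736 = \left(-1545298\right) 5227736 = -8078409985328$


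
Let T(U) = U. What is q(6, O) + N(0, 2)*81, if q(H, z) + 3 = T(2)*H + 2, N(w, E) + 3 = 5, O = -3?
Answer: 173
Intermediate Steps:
N(w, E) = 2 (N(w, E) = -3 + 5 = 2)
q(H, z) = -1 + 2*H (q(H, z) = -3 + (2*H + 2) = -3 + (2 + 2*H) = -1 + 2*H)
q(6, O) + N(0, 2)*81 = (-1 + 2*6) + 2*81 = (-1 + 12) + 162 = 11 + 162 = 173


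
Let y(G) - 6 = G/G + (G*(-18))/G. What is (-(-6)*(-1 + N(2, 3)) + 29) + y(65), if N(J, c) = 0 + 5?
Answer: 42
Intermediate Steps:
N(J, c) = 5
y(G) = -11 (y(G) = 6 + (G/G + (G*(-18))/G) = 6 + (1 + (-18*G)/G) = 6 + (1 - 18) = 6 - 17 = -11)
(-(-6)*(-1 + N(2, 3)) + 29) + y(65) = (-(-6)*(-1 + 5) + 29) - 11 = (-(-6)*4 + 29) - 11 = (-3*(-8) + 29) - 11 = (24 + 29) - 11 = 53 - 11 = 42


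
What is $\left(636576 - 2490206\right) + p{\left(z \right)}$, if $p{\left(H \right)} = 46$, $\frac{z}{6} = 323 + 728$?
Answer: $-1853584$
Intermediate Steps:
$z = 6306$ ($z = 6 \left(323 + 728\right) = 6 \cdot 1051 = 6306$)
$\left(636576 - 2490206\right) + p{\left(z \right)} = \left(636576 - 2490206\right) + 46 = -1853630 + 46 = -1853584$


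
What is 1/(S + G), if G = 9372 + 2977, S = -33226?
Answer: -1/20877 ≈ -4.7900e-5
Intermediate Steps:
G = 12349
1/(S + G) = 1/(-33226 + 12349) = 1/(-20877) = -1/20877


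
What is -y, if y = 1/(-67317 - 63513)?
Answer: 1/130830 ≈ 7.6435e-6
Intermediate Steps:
y = -1/130830 (y = 1/(-130830) = -1/130830 ≈ -7.6435e-6)
-y = -1*(-1/130830) = 1/130830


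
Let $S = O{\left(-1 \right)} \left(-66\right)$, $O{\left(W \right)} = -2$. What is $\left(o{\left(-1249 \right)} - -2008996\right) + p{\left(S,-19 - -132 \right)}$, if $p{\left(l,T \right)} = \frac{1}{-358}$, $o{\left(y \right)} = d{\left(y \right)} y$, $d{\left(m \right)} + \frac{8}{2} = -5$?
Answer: $\frac{723244845}{358} \approx 2.0202 \cdot 10^{6}$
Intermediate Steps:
$d{\left(m \right)} = -9$ ($d{\left(m \right)} = -4 - 5 = -9$)
$o{\left(y \right)} = - 9 y$
$S = 132$ ($S = \left(-2\right) \left(-66\right) = 132$)
$p{\left(l,T \right)} = - \frac{1}{358}$
$\left(o{\left(-1249 \right)} - -2008996\right) + p{\left(S,-19 - -132 \right)} = \left(\left(-9\right) \left(-1249\right) - -2008996\right) - \frac{1}{358} = \left(11241 + 2008996\right) - \frac{1}{358} = 2020237 - \frac{1}{358} = \frac{723244845}{358}$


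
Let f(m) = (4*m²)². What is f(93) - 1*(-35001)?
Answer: 1196918217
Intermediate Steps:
f(m) = 16*m⁴
f(93) - 1*(-35001) = 16*93⁴ - 1*(-35001) = 16*74805201 + 35001 = 1196883216 + 35001 = 1196918217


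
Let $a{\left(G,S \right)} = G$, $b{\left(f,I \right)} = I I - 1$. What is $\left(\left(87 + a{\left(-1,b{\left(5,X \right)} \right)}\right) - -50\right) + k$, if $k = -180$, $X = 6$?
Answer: $-44$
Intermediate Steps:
$b{\left(f,I \right)} = -1 + I^{2}$ ($b{\left(f,I \right)} = I^{2} - 1 = -1 + I^{2}$)
$\left(\left(87 + a{\left(-1,b{\left(5,X \right)} \right)}\right) - -50\right) + k = \left(\left(87 - 1\right) - -50\right) - 180 = \left(86 + \left(-14 + 64\right)\right) - 180 = \left(86 + 50\right) - 180 = 136 - 180 = -44$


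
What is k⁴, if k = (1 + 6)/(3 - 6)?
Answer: 2401/81 ≈ 29.642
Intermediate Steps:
k = -7/3 (k = 7/(-3) = 7*(-⅓) = -7/3 ≈ -2.3333)
k⁴ = (-7/3)⁴ = 2401/81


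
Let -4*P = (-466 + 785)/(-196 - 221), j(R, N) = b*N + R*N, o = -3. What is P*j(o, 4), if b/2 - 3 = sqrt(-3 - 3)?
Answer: 319/139 + 638*I*sqrt(6)/417 ≈ 2.295 + 3.7477*I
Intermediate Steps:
b = 6 + 2*I*sqrt(6) (b = 6 + 2*sqrt(-3 - 3) = 6 + 2*sqrt(-6) = 6 + 2*(I*sqrt(6)) = 6 + 2*I*sqrt(6) ≈ 6.0 + 4.899*I)
j(R, N) = N*R + N*(6 + 2*I*sqrt(6)) (j(R, N) = (6 + 2*I*sqrt(6))*N + R*N = N*(6 + 2*I*sqrt(6)) + N*R = N*R + N*(6 + 2*I*sqrt(6)))
P = 319/1668 (P = -(-466 + 785)/(4*(-196 - 221)) = -319/(4*(-417)) = -319*(-1)/(4*417) = -1/4*(-319/417) = 319/1668 ≈ 0.19125)
P*j(o, 4) = 319*(4*(6 - 3 + 2*I*sqrt(6)))/1668 = 319*(4*(3 + 2*I*sqrt(6)))/1668 = 319*(12 + 8*I*sqrt(6))/1668 = 319/139 + 638*I*sqrt(6)/417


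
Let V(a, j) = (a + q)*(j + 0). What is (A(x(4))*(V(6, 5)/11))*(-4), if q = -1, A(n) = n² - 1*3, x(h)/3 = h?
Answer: -14100/11 ≈ -1281.8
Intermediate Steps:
x(h) = 3*h
A(n) = -3 + n² (A(n) = n² - 3 = -3 + n²)
V(a, j) = j*(-1 + a) (V(a, j) = (a - 1)*(j + 0) = (-1 + a)*j = j*(-1 + a))
(A(x(4))*(V(6, 5)/11))*(-4) = ((-3 + (3*4)²)*((5*(-1 + 6))/11))*(-4) = ((-3 + 12²)*((5*5)*(1/11)))*(-4) = ((-3 + 144)*(25*(1/11)))*(-4) = (141*(25/11))*(-4) = (3525/11)*(-4) = -14100/11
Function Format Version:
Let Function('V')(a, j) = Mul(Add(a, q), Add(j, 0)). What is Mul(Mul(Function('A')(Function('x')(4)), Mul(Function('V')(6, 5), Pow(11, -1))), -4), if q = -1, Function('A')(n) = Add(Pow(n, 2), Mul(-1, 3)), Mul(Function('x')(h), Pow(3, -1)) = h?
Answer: Rational(-14100, 11) ≈ -1281.8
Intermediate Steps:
Function('x')(h) = Mul(3, h)
Function('A')(n) = Add(-3, Pow(n, 2)) (Function('A')(n) = Add(Pow(n, 2), -3) = Add(-3, Pow(n, 2)))
Function('V')(a, j) = Mul(j, Add(-1, a)) (Function('V')(a, j) = Mul(Add(a, -1), Add(j, 0)) = Mul(Add(-1, a), j) = Mul(j, Add(-1, a)))
Mul(Mul(Function('A')(Function('x')(4)), Mul(Function('V')(6, 5), Pow(11, -1))), -4) = Mul(Mul(Add(-3, Pow(Mul(3, 4), 2)), Mul(Mul(5, Add(-1, 6)), Pow(11, -1))), -4) = Mul(Mul(Add(-3, Pow(12, 2)), Mul(Mul(5, 5), Rational(1, 11))), -4) = Mul(Mul(Add(-3, 144), Mul(25, Rational(1, 11))), -4) = Mul(Mul(141, Rational(25, 11)), -4) = Mul(Rational(3525, 11), -4) = Rational(-14100, 11)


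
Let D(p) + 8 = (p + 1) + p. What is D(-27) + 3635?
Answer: 3574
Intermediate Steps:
D(p) = -7 + 2*p (D(p) = -8 + ((p + 1) + p) = -8 + ((1 + p) + p) = -8 + (1 + 2*p) = -7 + 2*p)
D(-27) + 3635 = (-7 + 2*(-27)) + 3635 = (-7 - 54) + 3635 = -61 + 3635 = 3574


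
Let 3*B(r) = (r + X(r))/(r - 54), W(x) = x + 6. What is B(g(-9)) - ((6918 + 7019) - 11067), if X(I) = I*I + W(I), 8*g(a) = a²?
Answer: -8061707/2808 ≈ -2871.0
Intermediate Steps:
g(a) = a²/8
W(x) = 6 + x
X(I) = 6 + I + I² (X(I) = I*I + (6 + I) = I² + (6 + I) = 6 + I + I²)
B(r) = (6 + r² + 2*r)/(3*(-54 + r)) (B(r) = ((r + (6 + r + r²))/(r - 54))/3 = ((6 + r² + 2*r)/(-54 + r))/3 = (6 + r² + 2*r)/(3*(-54 + r)))
B(g(-9)) - ((6918 + 7019) - 11067) = (6 + ((⅛)*(-9)²)² + 2*((⅛)*(-9)²))/(3*(-54 + (⅛)*(-9)²)) - ((6918 + 7019) - 11067) = (6 + ((⅛)*81)² + 2*((⅛)*81))/(3*(-54 + (⅛)*81)) - (13937 - 11067) = (6 + (81/8)² + 2*(81/8))/(3*(-54 + 81/8)) - 1*2870 = (6 + 6561/64 + 81/4)/(3*(-351/8)) - 2870 = (⅓)*(-8/351)*(8241/64) - 2870 = -2747/2808 - 2870 = -8061707/2808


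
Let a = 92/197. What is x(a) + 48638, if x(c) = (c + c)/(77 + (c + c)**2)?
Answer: 146991319310/3022149 ≈ 48638.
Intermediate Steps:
a = 92/197 (a = 92*(1/197) = 92/197 ≈ 0.46701)
x(c) = 2*c/(77 + 4*c**2) (x(c) = (2*c)/(77 + (2*c)**2) = (2*c)/(77 + 4*c**2) = 2*c/(77 + 4*c**2))
x(a) + 48638 = 2*(92/197)/(77 + 4*(92/197)**2) + 48638 = 2*(92/197)/(77 + 4*(8464/38809)) + 48638 = 2*(92/197)/(77 + 33856/38809) + 48638 = 2*(92/197)/(3022149/38809) + 48638 = 2*(92/197)*(38809/3022149) + 48638 = 36248/3022149 + 48638 = 146991319310/3022149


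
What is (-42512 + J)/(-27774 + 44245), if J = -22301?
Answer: -9259/2353 ≈ -3.9350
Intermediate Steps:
(-42512 + J)/(-27774 + 44245) = (-42512 - 22301)/(-27774 + 44245) = -64813/16471 = -64813*1/16471 = -9259/2353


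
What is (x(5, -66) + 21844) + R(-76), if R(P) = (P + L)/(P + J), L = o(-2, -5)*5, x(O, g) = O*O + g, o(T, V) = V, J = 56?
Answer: 436161/20 ≈ 21808.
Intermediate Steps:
x(O, g) = g + O² (x(O, g) = O² + g = g + O²)
L = -25 (L = -5*5 = -25)
R(P) = (-25 + P)/(56 + P) (R(P) = (P - 25)/(P + 56) = (-25 + P)/(56 + P))
(x(5, -66) + 21844) + R(-76) = ((-66 + 5²) + 21844) + (-25 - 76)/(56 - 76) = ((-66 + 25) + 21844) - 101/(-20) = (-41 + 21844) - 1/20*(-101) = 21803 + 101/20 = 436161/20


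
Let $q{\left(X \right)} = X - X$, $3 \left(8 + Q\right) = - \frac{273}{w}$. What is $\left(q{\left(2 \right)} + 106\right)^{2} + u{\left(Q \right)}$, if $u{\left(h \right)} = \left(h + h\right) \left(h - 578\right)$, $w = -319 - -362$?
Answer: $\frac{42776794}{1849} \approx 23135.0$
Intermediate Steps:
$w = 43$ ($w = -319 + 362 = 43$)
$Q = - \frac{435}{43}$ ($Q = -8 + \frac{\left(-273\right) \frac{1}{43}}{3} = -8 + \frac{1}{3} \left(- \frac{273}{43}\right) = -8 - \frac{91}{43} = - \frac{435}{43} \approx -10.116$)
$q{\left(X \right)} = 0$
$u{\left(h \right)} = 2 h \left(-578 + h\right)$
$\left(q{\left(2 \right)} + 106\right)^{2} + u{\left(Q \right)} = \left(0 + 106\right)^{2} + 2 \left(- \frac{435}{43}\right) \left(-578 - \frac{435}{43}\right) = 106^{2} + 2 \left(- \frac{435}{43}\right) \left(- \frac{25289}{43}\right) = 11236 + \frac{22001430}{1849} = \frac{42776794}{1849}$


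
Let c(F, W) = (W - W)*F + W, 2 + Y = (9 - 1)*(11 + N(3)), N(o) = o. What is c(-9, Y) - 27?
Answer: 83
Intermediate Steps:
Y = 110 (Y = -2 + (9 - 1)*(11 + 3) = -2 + 8*14 = -2 + 112 = 110)
c(F, W) = W (c(F, W) = 0*F + W = 0 + W = W)
c(-9, Y) - 27 = 110 - 27 = 83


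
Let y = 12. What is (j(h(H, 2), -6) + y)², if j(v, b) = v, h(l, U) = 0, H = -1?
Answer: 144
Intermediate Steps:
(j(h(H, 2), -6) + y)² = (0 + 12)² = 12² = 144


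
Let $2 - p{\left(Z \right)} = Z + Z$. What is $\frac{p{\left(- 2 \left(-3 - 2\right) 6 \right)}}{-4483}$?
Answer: $\frac{118}{4483} \approx 0.026322$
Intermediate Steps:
$p{\left(Z \right)} = 2 - 2 Z$ ($p{\left(Z \right)} = 2 - \left(Z + Z\right) = 2 - 2 Z$)
$\frac{p{\left(- 2 \left(-3 - 2\right) 6 \right)}}{-4483} = \frac{2 - 2 - 2 \left(-3 - 2\right) 6}{-4483} = \left(2 - 2 - 2 \left(-3 - 2\right) 6\right) \left(- \frac{1}{4483}\right) = \left(2 - 2 \left(-2\right) \left(-5\right) 6\right) \left(- \frac{1}{4483}\right) = \left(2 - 2 \cdot 10 \cdot 6\right) \left(- \frac{1}{4483}\right) = \left(2 - 120\right) \left(- \frac{1}{4483}\right) = \left(-118\right) \left(- \frac{1}{4483}\right) = \frac{118}{4483}$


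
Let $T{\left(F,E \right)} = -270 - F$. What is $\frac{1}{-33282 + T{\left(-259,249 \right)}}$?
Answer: $- \frac{1}{33293} \approx -3.0036 \cdot 10^{-5}$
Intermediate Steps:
$\frac{1}{-33282 + T{\left(-259,249 \right)}} = \frac{1}{-33282 - 11} = \frac{1}{-33293} = - \frac{1}{33293}$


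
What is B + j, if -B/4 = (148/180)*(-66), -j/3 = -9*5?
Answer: 5281/15 ≈ 352.07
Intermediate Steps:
j = 135 (j = -(-27)*5 = -3*(-45) = 135)
B = 3256/15 (B = -4*148/180*(-66) = -4*148*(1/180)*(-66) = -148*(-66)/45 = -4*(-814/15) = 3256/15 ≈ 217.07)
B + j = 3256/15 + 135 = 5281/15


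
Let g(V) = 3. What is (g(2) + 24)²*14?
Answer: 10206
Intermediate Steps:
(g(2) + 24)²*14 = (3 + 24)²*14 = 27²*14 = 729*14 = 10206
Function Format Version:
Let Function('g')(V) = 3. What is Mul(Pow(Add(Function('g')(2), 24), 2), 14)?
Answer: 10206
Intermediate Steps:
Mul(Pow(Add(Function('g')(2), 24), 2), 14) = Mul(Pow(Add(3, 24), 2), 14) = Mul(Pow(27, 2), 14) = Mul(729, 14) = 10206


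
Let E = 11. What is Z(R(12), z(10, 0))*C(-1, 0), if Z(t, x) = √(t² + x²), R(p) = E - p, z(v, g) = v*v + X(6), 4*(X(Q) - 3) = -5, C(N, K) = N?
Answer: -√165665/4 ≈ -101.75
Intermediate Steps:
X(Q) = 7/4 (X(Q) = 3 + (¼)*(-5) = 3 - 5/4 = 7/4)
z(v, g) = 7/4 + v² (z(v, g) = v*v + 7/4 = v² + 7/4 = 7/4 + v²)
R(p) = 11 - p
Z(R(12), z(10, 0))*C(-1, 0) = √((11 - 1*12)² + (7/4 + 10²)²)*(-1) = √((11 - 12)² + (7/4 + 100)²)*(-1) = √((-1)² + (407/4)²)*(-1) = √(1 + 165649/16)*(-1) = √(165665/16)*(-1) = (√165665/4)*(-1) = -√165665/4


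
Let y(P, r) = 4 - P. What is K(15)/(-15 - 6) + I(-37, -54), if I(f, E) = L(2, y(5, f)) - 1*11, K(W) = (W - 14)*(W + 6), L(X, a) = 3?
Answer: -9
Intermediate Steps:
K(W) = (-14 + W)*(6 + W)
I(f, E) = -8 (I(f, E) = 3 - 1*11 = 3 - 11 = -8)
K(15)/(-15 - 6) + I(-37, -54) = (-84 + 15**2 - 8*15)/(-15 - 6) - 8 = (-84 + 225 - 120)/(-21) - 8 = -1/21*21 - 8 = -1 - 8 = -9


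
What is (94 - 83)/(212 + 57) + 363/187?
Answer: 9064/4573 ≈ 1.9821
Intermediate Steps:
(94 - 83)/(212 + 57) + 363/187 = 11/269 + 363*(1/187) = 11*(1/269) + 33/17 = 11/269 + 33/17 = 9064/4573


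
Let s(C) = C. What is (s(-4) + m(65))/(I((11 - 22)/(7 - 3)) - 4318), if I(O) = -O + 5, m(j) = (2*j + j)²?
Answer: -152084/17241 ≈ -8.8211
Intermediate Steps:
m(j) = 9*j² (m(j) = (3*j)² = 9*j²)
I(O) = 5 - O
(s(-4) + m(65))/(I((11 - 22)/(7 - 3)) - 4318) = (-4 + 9*65²)/((5 - (11 - 22)/(7 - 3)) - 4318) = (-4 + 9*4225)/((5 - (-11)/4) - 4318) = (-4 + 38025)/((5 - (-11)/4) - 4318) = 38021/((5 - 1*(-11/4)) - 4318) = 38021/((5 + 11/4) - 4318) = 38021/(31/4 - 4318) = 38021/(-17241/4) = 38021*(-4/17241) = -152084/17241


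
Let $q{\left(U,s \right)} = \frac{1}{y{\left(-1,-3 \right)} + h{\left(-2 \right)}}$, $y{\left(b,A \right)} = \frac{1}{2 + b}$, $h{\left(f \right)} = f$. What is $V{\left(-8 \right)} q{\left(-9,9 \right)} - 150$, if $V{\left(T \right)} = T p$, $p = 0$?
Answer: $-150$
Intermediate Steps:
$V{\left(T \right)} = 0$ ($V{\left(T \right)} = T 0 = 0$)
$q{\left(U,s \right)} = -1$ ($q{\left(U,s \right)} = \frac{1}{\frac{1}{2 - 1} - 2} = \frac{1}{1^{-1} - 2} = \frac{1}{1 - 2} = \frac{1}{-1} = -1$)
$V{\left(-8 \right)} q{\left(-9,9 \right)} - 150 = 0 \left(-1\right) - 150 = 0 - 150 = -150$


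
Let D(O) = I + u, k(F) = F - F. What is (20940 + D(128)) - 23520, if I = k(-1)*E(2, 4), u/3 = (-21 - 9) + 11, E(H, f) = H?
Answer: -2637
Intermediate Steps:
k(F) = 0
u = -57 (u = 3*((-21 - 9) + 11) = 3*(-30 + 11) = 3*(-19) = -57)
I = 0 (I = 0*2 = 0)
D(O) = -57 (D(O) = 0 - 57 = -57)
(20940 + D(128)) - 23520 = (20940 - 57) - 23520 = 20883 - 23520 = -2637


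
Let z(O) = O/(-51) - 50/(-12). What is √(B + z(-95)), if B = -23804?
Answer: I*√27510454/34 ≈ 154.27*I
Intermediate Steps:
z(O) = 25/6 - O/51 (z(O) = O*(-1/51) - 50*(-1/12) = -O/51 + 25/6 = 25/6 - O/51)
√(B + z(-95)) = √(-23804 + (25/6 - 1/51*(-95))) = √(-23804 + (25/6 + 95/51)) = √(-23804 + 205/34) = √(-809131/34) = I*√27510454/34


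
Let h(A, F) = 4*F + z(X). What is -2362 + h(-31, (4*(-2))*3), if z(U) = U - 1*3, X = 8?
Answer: -2453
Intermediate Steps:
z(U) = -3 + U (z(U) = U - 3 = -3 + U)
h(A, F) = 5 + 4*F (h(A, F) = 4*F + (-3 + 8) = 4*F + 5 = 5 + 4*F)
-2362 + h(-31, (4*(-2))*3) = -2362 + (5 + 4*((4*(-2))*3)) = -2362 + (5 + 4*(-8*3)) = -2362 + (5 + 4*(-24)) = -2362 + (5 - 96) = -2362 - 91 = -2453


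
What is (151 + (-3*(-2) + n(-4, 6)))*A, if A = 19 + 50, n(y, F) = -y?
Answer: 11109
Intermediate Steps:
A = 69
(151 + (-3*(-2) + n(-4, 6)))*A = (151 + (-3*(-2) - 1*(-4)))*69 = (151 + (6 + 4))*69 = (151 + 10)*69 = 161*69 = 11109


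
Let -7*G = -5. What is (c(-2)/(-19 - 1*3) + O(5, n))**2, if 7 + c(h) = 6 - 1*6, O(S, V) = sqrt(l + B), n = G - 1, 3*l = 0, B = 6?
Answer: 2953/484 + 7*sqrt(6)/11 ≈ 7.6600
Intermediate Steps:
G = 5/7 (G = -1/7*(-5) = 5/7 ≈ 0.71429)
l = 0 (l = (1/3)*0 = 0)
n = -2/7 (n = 5/7 - 1 = -2/7 ≈ -0.28571)
O(S, V) = sqrt(6) (O(S, V) = sqrt(0 + 6) = sqrt(6))
c(h) = -7 (c(h) = -7 + (6 - 1*6) = -7 + (6 - 6) = -7 + 0 = -7)
(c(-2)/(-19 - 1*3) + O(5, n))**2 = (-7/(-19 - 1*3) + sqrt(6))**2 = (-7/(-19 - 3) + sqrt(6))**2 = (-7/(-22) + sqrt(6))**2 = (-7*(-1/22) + sqrt(6))**2 = (7/22 + sqrt(6))**2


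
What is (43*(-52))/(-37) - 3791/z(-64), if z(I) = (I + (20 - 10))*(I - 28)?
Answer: 10968181/183816 ≈ 59.669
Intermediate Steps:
z(I) = (-28 + I)*(10 + I) (z(I) = (I + 10)*(-28 + I) = (10 + I)*(-28 + I) = (-28 + I)*(10 + I))
(43*(-52))/(-37) - 3791/z(-64) = (43*(-52))/(-37) - 3791/(-280 + (-64)² - 18*(-64)) = -2236*(-1/37) - 3791/(-280 + 4096 + 1152) = 2236/37 - 3791/4968 = 10968181/183816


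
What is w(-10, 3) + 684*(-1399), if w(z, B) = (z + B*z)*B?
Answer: -957036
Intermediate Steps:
w(z, B) = B*(z + B*z)
w(-10, 3) + 684*(-1399) = 3*(-10)*(1 + 3) + 684*(-1399) = 3*(-10)*4 - 956916 = -120 - 956916 = -957036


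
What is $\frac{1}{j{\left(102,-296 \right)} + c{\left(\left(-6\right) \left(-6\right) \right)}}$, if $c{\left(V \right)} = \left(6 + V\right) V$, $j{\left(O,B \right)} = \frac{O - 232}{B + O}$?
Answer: $\frac{97}{146729} \approx 0.00066108$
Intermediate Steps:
$j{\left(O,B \right)} = \frac{-232 + O}{B + O}$
$c{\left(V \right)} = V \left(6 + V\right)$
$\frac{1}{j{\left(102,-296 \right)} + c{\left(\left(-6\right) \left(-6\right) \right)}} = \frac{1}{\frac{-232 + 102}{-296 + 102} + \left(-6\right) \left(-6\right) \left(6 - -36\right)} = \frac{1}{\frac{1}{-194} \left(-130\right) + 36 \left(6 + 36\right)} = \frac{1}{\left(- \frac{1}{194}\right) \left(-130\right) + 36 \cdot 42} = \frac{1}{\frac{65}{97} + 1512} = \frac{1}{\frac{146729}{97}} = \frac{97}{146729}$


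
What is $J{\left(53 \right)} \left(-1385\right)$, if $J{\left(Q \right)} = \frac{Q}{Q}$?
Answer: $-1385$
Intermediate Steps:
$J{\left(Q \right)} = 1$
$J{\left(53 \right)} \left(-1385\right) = 1 \left(-1385\right) = -1385$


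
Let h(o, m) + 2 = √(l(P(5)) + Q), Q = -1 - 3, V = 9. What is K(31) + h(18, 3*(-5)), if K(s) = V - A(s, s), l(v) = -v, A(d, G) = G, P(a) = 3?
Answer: -24 + I*√7 ≈ -24.0 + 2.6458*I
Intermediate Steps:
Q = -4
h(o, m) = -2 + I*√7 (h(o, m) = -2 + √(-1*3 - 4) = -2 + √(-3 - 4) = -2 + √(-7) = -2 + I*√7)
K(s) = 9 - s
K(31) + h(18, 3*(-5)) = (9 - 1*31) + (-2 + I*√7) = (9 - 31) + (-2 + I*√7) = -22 + (-2 + I*√7) = -24 + I*√7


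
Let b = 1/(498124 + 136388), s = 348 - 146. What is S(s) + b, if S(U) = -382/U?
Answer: -121191691/64085712 ≈ -1.8911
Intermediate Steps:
s = 202
b = 1/634512 ≈ 1.5760e-6
S(s) + b = -382/202 + 1/634512 = -382*1/202 + 1/634512 = -191/101 + 1/634512 = -121191691/64085712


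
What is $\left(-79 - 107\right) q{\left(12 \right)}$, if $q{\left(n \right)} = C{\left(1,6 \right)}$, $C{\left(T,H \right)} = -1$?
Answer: $186$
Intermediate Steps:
$q{\left(n \right)} = -1$
$\left(-79 - 107\right) q{\left(12 \right)} = \left(-79 - 107\right) \left(-1\right) = \left(-186\right) \left(-1\right) = 186$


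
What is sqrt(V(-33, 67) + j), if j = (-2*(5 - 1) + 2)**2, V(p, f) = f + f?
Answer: sqrt(170) ≈ 13.038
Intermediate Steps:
V(p, f) = 2*f
j = 36 (j = (-2*4 + 2)**2 = (-8 + 2)**2 = (-6)**2 = 36)
sqrt(V(-33, 67) + j) = sqrt(2*67 + 36) = sqrt(134 + 36) = sqrt(170)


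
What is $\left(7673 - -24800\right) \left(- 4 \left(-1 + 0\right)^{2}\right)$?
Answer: $-129892$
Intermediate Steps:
$\left(7673 - -24800\right) \left(- 4 \left(-1 + 0\right)^{2}\right) = \left(7673 + 24800\right) \left(- 4 \left(-1\right)^{2}\right) = 32473 \left(\left(-4\right) 1\right) = 32473 \left(-4\right) = -129892$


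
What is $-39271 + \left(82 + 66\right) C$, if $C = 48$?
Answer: $-32167$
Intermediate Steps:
$-39271 + \left(82 + 66\right) C = -39271 + \left(82 + 66\right) 48 = -39271 + 148 \cdot 48 = -39271 + 7104 = -32167$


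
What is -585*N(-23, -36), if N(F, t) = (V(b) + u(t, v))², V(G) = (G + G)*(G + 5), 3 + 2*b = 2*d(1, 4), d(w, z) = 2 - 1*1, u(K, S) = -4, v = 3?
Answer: -169065/4 ≈ -42266.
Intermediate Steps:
d(w, z) = 1 (d(w, z) = 2 - 1 = 1)
b = -½ (b = -3/2 + (2*1)/2 = -3/2 + (½)*2 = -3/2 + 1 = -½ ≈ -0.50000)
V(G) = 2*G*(5 + G) (V(G) = (2*G)*(5 + G) = 2*G*(5 + G))
N(F, t) = 289/4 (N(F, t) = (2*(-½)*(5 - ½) - 4)² = (2*(-½)*(9/2) - 4)² = (-9/2 - 4)² = (-17/2)² = 289/4)
-585*N(-23, -36) = -585*289/4 = -169065/4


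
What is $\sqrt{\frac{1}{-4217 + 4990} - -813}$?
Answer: $\frac{5 \sqrt{19431674}}{773} \approx 28.513$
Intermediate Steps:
$\sqrt{\frac{1}{-4217 + 4990} - -813} = \sqrt{\frac{1}{773} + \left(-152 + 965\right)} = \sqrt{\frac{1}{773} + 813} = \sqrt{\frac{628450}{773}} = \frac{5 \sqrt{19431674}}{773}$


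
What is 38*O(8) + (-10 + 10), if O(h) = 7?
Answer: 266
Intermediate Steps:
38*O(8) + (-10 + 10) = 38*7 + (-10 + 10) = 266 + 0 = 266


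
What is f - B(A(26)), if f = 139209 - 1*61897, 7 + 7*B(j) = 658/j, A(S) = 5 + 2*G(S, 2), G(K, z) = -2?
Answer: 77219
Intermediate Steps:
A(S) = 1 (A(S) = 5 + 2*(-2) = 5 - 4 = 1)
B(j) = -1 + 94/j (B(j) = -1 + (658/j)/7 = -1 + 94/j)
f = 77312 (f = 139209 - 61897 = 77312)
f - B(A(26)) = 77312 - (94 - 1*1)/1 = 77312 - (94 - 1) = 77312 - 93 = 77219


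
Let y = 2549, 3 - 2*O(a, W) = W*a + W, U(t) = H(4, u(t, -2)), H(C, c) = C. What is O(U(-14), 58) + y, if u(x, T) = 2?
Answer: 4811/2 ≈ 2405.5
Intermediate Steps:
U(t) = 4
O(a, W) = 3/2 - W/2 - W*a/2 (O(a, W) = 3/2 - (W*a + W)/2 = 3/2 - (W + W*a)/2 = 3/2 + (-W/2 - W*a/2) = 3/2 - W/2 - W*a/2)
O(U(-14), 58) + y = (3/2 - 1/2*58 - 1/2*58*4) + 2549 = (3/2 - 29 - 116) + 2549 = -287/2 + 2549 = 4811/2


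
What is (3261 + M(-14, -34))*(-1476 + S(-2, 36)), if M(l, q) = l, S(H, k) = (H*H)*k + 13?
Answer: -4282793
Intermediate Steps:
S(H, k) = 13 + k*H**2 (S(H, k) = H**2*k + 13 = k*H**2 + 13 = 13 + k*H**2)
(3261 + M(-14, -34))*(-1476 + S(-2, 36)) = (3261 - 14)*(-1476 + (13 + 36*(-2)**2)) = 3247*(-1476 + (13 + 36*4)) = 3247*(-1476 + (13 + 144)) = 3247*(-1476 + 157) = 3247*(-1319) = -4282793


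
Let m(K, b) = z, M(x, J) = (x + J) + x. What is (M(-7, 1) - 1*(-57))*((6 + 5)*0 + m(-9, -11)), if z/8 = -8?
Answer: -2816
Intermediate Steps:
M(x, J) = J + 2*x (M(x, J) = (J + x) + x = J + 2*x)
z = -64 (z = 8*(-8) = -64)
m(K, b) = -64
(M(-7, 1) - 1*(-57))*((6 + 5)*0 + m(-9, -11)) = ((1 + 2*(-7)) - 1*(-57))*((6 + 5)*0 - 64) = ((1 - 14) + 57)*(11*0 - 64) = (-13 + 57)*(0 - 64) = 44*(-64) = -2816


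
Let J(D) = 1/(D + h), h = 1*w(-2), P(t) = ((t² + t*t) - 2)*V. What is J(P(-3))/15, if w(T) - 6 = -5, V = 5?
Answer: 1/1215 ≈ 0.00082305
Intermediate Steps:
w(T) = 1 (w(T) = 6 - 5 = 1)
P(t) = -10 + 10*t² (P(t) = ((t² + t*t) - 2)*5 = ((t² + t²) - 2)*5 = (2*t² - 2)*5 = (-2 + 2*t²)*5 = -10 + 10*t²)
h = 1 (h = 1*1 = 1)
J(D) = 1/(1 + D) (J(D) = 1/(D + 1) = 1/(1 + D))
J(P(-3))/15 = 1/((1 + (-10 + 10*(-3)²))*15) = (1/15)/(1 + (-10 + 10*9)) = (1/15)/(1 + (-10 + 90)) = (1/15)/(1 + 80) = (1/15)/81 = (1/81)*(1/15) = 1/1215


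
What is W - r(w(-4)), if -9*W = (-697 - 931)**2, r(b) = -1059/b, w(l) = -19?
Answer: -50366827/171 ≈ -2.9454e+5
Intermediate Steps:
W = -2650384/9 (W = -(-697 - 931)**2/9 = -1/9*(-1628)**2 = -1/9*2650384 = -2650384/9 ≈ -2.9449e+5)
W - r(w(-4)) = -2650384/9 - (-1059)/(-19) = -2650384/9 - (-1059)*(-1)/19 = -2650384/9 - 1*1059/19 = -2650384/9 - 1059/19 = -50366827/171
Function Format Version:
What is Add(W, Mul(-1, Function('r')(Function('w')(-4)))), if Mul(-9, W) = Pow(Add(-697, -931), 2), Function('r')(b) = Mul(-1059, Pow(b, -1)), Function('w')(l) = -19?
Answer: Rational(-50366827, 171) ≈ -2.9454e+5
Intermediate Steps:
W = Rational(-2650384, 9) (W = Mul(Rational(-1, 9), Pow(Add(-697, -931), 2)) = Mul(Rational(-1, 9), Pow(-1628, 2)) = Mul(Rational(-1, 9), 2650384) = Rational(-2650384, 9) ≈ -2.9449e+5)
Add(W, Mul(-1, Function('r')(Function('w')(-4)))) = Add(Rational(-2650384, 9), Mul(-1, Mul(-1059, Pow(-19, -1)))) = Add(Rational(-2650384, 9), Mul(-1, Mul(-1059, Rational(-1, 19)))) = Add(Rational(-2650384, 9), Mul(-1, Rational(1059, 19))) = Add(Rational(-2650384, 9), Rational(-1059, 19)) = Rational(-50366827, 171)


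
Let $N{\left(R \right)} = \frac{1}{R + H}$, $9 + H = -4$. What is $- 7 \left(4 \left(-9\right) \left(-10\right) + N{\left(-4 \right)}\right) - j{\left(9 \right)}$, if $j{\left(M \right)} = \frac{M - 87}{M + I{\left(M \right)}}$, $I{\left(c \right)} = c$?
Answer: $- \frac{128278}{51} \approx -2515.3$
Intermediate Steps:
$H = -13$ ($H = -9 - 4 = -13$)
$N{\left(R \right)} = \frac{1}{-13 + R}$ ($N{\left(R \right)} = \frac{1}{R - 13} = \frac{1}{-13 + R}$)
$j{\left(M \right)} = \frac{-87 + M}{2 M}$ ($j{\left(M \right)} = \frac{M - 87}{M + M} = \frac{-87 + M}{2 M}$)
$- 7 \left(4 \left(-9\right) \left(-10\right) + N{\left(-4 \right)}\right) - j{\left(9 \right)} = - 7 \left(4 \left(-9\right) \left(-10\right) + \frac{1}{-13 - 4}\right) - \frac{-87 + 9}{2 \cdot 9} = - 7 \left(\left(-36\right) \left(-10\right) + \frac{1}{-17}\right) - \frac{1}{2} \cdot \frac{1}{9} \left(-78\right) = - 7 \left(360 - \frac{1}{17}\right) - - \frac{13}{3} = \left(-7\right) \frac{6119}{17} + \frac{13}{3} = - \frac{42833}{17} + \frac{13}{3} = - \frac{128278}{51}$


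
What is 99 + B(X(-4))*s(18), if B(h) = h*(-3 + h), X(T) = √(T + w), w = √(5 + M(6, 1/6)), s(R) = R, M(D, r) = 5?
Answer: 27 - 54*√(-4 + √10) + 18*√10 ≈ 83.921 - 49.425*I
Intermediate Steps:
w = √10 (w = √(5 + 5) = √10 ≈ 3.1623)
X(T) = √(T + √10)
99 + B(X(-4))*s(18) = 99 + (√(-4 + √10)*(-3 + √(-4 + √10)))*18 = 99 + 18*√(-4 + √10)*(-3 + √(-4 + √10))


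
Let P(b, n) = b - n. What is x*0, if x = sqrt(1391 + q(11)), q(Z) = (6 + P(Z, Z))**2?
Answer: 0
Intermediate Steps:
q(Z) = 36 (q(Z) = (6 + (Z - Z))**2 = (6 + 0)**2 = 6**2 = 36)
x = sqrt(1427) (x = sqrt(1391 + 36) = sqrt(1427) ≈ 37.776)
x*0 = sqrt(1427)*0 = 0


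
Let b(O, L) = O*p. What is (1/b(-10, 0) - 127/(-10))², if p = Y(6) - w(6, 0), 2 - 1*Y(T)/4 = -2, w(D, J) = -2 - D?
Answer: 9284209/57600 ≈ 161.18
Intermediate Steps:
Y(T) = 16 (Y(T) = 8 - 4*(-2) = 8 + 8 = 16)
p = 24 (p = 16 - (-2 - 1*6) = 16 - (-2 - 6) = 16 - 1*(-8) = 16 + 8 = 24)
b(O, L) = 24*O (b(O, L) = O*24 = 24*O)
(1/b(-10, 0) - 127/(-10))² = (1/(24*(-10)) - 127/(-10))² = (1/(-240) - 127*(-⅒))² = (-1/240 + 127/10)² = (3047/240)² = 9284209/57600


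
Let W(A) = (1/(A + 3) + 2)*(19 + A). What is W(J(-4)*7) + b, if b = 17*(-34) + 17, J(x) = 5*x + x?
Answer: -141586/165 ≈ -858.10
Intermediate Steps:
J(x) = 6*x
W(A) = (2 + 1/(3 + A))*(19 + A) (W(A) = (1/(3 + A) + 2)*(19 + A) = (2 + 1/(3 + A))*(19 + A))
b = -561 (b = -578 + 17 = -561)
W(J(-4)*7) + b = (133 + 2*((6*(-4))*7)² + 45*((6*(-4))*7))/(3 + (6*(-4))*7) - 561 = (133 + 2*(-24*7)² + 45*(-24*7))/(3 - 24*7) - 561 = (133 + 2*(-168)² + 45*(-168))/(3 - 168) - 561 = (133 + 2*28224 - 7560)/(-165) - 561 = -(133 + 56448 - 7560)/165 - 561 = -1/165*49021 - 561 = -49021/165 - 561 = -141586/165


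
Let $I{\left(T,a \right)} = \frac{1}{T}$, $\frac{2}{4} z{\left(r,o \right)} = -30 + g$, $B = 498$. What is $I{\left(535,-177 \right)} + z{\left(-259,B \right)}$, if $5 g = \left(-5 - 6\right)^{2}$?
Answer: $- \frac{1241}{107} \approx -11.598$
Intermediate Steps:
$g = \frac{121}{5}$ ($g = \frac{\left(-5 - 6\right)^{2}}{5} = \frac{\left(-11\right)^{2}}{5} = \frac{1}{5} \cdot 121 = \frac{121}{5} \approx 24.2$)
$z{\left(r,o \right)} = - \frac{58}{5}$ ($z{\left(r,o \right)} = 2 \left(-30 + \frac{121}{5}\right) = 2 \left(- \frac{29}{5}\right) = - \frac{58}{5}$)
$I{\left(535,-177 \right)} + z{\left(-259,B \right)} = \frac{1}{535} - \frac{58}{5} = - \frac{1241}{107}$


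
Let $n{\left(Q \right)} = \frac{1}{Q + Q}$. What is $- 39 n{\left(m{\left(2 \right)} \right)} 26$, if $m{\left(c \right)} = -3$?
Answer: $169$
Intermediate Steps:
$n{\left(Q \right)} = \frac{1}{2 Q}$
$- 39 n{\left(m{\left(2 \right)} \right)} 26 = - 39 \frac{1}{2 \left(-3\right)} 26 = - 39 \cdot \frac{1}{2} \left(- \frac{1}{3}\right) 26 = \left(-39\right) \left(- \frac{1}{6}\right) 26 = \frac{13}{2} \cdot 26 = 169$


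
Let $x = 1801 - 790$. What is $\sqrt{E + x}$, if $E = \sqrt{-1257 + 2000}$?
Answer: $\sqrt{1011 + \sqrt{743}} \approx 32.222$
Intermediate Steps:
$E = \sqrt{743} \approx 27.258$
$x = 1011$ ($x = 1801 - 790 = 1011$)
$\sqrt{E + x} = \sqrt{\sqrt{743} + 1011} = \sqrt{1011 + \sqrt{743}}$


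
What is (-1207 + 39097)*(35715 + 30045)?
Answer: 2491646400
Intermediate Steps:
(-1207 + 39097)*(35715 + 30045) = 37890*65760 = 2491646400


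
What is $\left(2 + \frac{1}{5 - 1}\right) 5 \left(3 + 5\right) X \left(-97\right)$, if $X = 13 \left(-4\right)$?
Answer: $453960$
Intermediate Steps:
$X = -52$
$\left(2 + \frac{1}{5 - 1}\right) 5 \left(3 + 5\right) X \left(-97\right) = \left(2 + \frac{1}{5 - 1}\right) 5 \left(3 + 5\right) \left(-52\right) \left(-97\right) = \left(2 + \frac{1}{4}\right) 5 \cdot 8 \left(-52\right) \left(-97\right) = \frac{9}{4} \cdot 5 \cdot 8 \left(-52\right) \left(-97\right) = \frac{45}{4} \cdot 8 \left(-52\right) \left(-97\right) = 90 \left(-52\right) \left(-97\right) = \left(-4680\right) \left(-97\right) = 453960$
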